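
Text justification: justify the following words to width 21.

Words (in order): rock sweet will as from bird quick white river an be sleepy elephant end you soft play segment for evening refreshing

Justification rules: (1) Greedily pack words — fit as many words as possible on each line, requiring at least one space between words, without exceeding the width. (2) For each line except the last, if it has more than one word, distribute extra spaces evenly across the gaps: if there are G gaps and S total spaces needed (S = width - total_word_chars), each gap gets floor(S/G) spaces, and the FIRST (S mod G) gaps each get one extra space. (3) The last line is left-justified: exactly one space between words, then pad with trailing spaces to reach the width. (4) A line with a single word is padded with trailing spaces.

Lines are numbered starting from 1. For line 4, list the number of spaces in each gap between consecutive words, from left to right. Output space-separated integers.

Answer: 1 1 1

Derivation:
Line 1: ['rock', 'sweet', 'will', 'as'] (min_width=18, slack=3)
Line 2: ['from', 'bird', 'quick', 'white'] (min_width=21, slack=0)
Line 3: ['river', 'an', 'be', 'sleepy'] (min_width=18, slack=3)
Line 4: ['elephant', 'end', 'you', 'soft'] (min_width=21, slack=0)
Line 5: ['play', 'segment', 'for'] (min_width=16, slack=5)
Line 6: ['evening', 'refreshing'] (min_width=18, slack=3)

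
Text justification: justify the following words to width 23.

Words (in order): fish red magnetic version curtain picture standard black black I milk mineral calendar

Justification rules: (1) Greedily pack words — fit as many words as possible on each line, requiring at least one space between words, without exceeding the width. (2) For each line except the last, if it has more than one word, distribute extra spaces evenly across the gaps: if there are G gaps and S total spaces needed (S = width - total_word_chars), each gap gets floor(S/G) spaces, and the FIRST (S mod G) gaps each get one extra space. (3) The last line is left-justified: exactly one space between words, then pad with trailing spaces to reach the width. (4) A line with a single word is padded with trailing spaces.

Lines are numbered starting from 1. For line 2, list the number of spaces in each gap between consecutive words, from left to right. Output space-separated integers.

Answer: 1 1

Derivation:
Line 1: ['fish', 'red', 'magnetic'] (min_width=17, slack=6)
Line 2: ['version', 'curtain', 'picture'] (min_width=23, slack=0)
Line 3: ['standard', 'black', 'black', 'I'] (min_width=22, slack=1)
Line 4: ['milk', 'mineral', 'calendar'] (min_width=21, slack=2)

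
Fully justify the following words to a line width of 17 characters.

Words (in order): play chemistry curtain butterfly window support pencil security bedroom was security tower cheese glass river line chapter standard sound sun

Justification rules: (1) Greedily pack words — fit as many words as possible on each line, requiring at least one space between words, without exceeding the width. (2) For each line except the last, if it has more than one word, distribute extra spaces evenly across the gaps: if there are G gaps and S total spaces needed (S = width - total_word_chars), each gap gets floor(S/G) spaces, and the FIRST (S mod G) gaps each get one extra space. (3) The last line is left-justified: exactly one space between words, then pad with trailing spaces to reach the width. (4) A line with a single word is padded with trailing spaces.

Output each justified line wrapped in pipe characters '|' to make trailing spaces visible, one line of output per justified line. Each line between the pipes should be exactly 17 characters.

Line 1: ['play', 'chemistry'] (min_width=14, slack=3)
Line 2: ['curtain', 'butterfly'] (min_width=17, slack=0)
Line 3: ['window', 'support'] (min_width=14, slack=3)
Line 4: ['pencil', 'security'] (min_width=15, slack=2)
Line 5: ['bedroom', 'was'] (min_width=11, slack=6)
Line 6: ['security', 'tower'] (min_width=14, slack=3)
Line 7: ['cheese', 'glass'] (min_width=12, slack=5)
Line 8: ['river', 'line'] (min_width=10, slack=7)
Line 9: ['chapter', 'standard'] (min_width=16, slack=1)
Line 10: ['sound', 'sun'] (min_width=9, slack=8)

Answer: |play    chemistry|
|curtain butterfly|
|window    support|
|pencil   security|
|bedroom       was|
|security    tower|
|cheese      glass|
|river        line|
|chapter  standard|
|sound sun        |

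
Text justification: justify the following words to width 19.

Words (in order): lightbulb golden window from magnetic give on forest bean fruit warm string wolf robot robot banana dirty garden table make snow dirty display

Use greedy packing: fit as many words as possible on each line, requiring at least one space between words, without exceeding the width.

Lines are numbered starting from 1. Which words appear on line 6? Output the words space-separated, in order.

Line 1: ['lightbulb', 'golden'] (min_width=16, slack=3)
Line 2: ['window', 'from'] (min_width=11, slack=8)
Line 3: ['magnetic', 'give', 'on'] (min_width=16, slack=3)
Line 4: ['forest', 'bean', 'fruit'] (min_width=17, slack=2)
Line 5: ['warm', 'string', 'wolf'] (min_width=16, slack=3)
Line 6: ['robot', 'robot', 'banana'] (min_width=18, slack=1)
Line 7: ['dirty', 'garden', 'table'] (min_width=18, slack=1)
Line 8: ['make', 'snow', 'dirty'] (min_width=15, slack=4)
Line 9: ['display'] (min_width=7, slack=12)

Answer: robot robot banana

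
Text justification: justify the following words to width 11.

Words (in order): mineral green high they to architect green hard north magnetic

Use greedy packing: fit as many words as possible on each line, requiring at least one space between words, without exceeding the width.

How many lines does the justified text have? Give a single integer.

Line 1: ['mineral'] (min_width=7, slack=4)
Line 2: ['green', 'high'] (min_width=10, slack=1)
Line 3: ['they', 'to'] (min_width=7, slack=4)
Line 4: ['architect'] (min_width=9, slack=2)
Line 5: ['green', 'hard'] (min_width=10, slack=1)
Line 6: ['north'] (min_width=5, slack=6)
Line 7: ['magnetic'] (min_width=8, slack=3)
Total lines: 7

Answer: 7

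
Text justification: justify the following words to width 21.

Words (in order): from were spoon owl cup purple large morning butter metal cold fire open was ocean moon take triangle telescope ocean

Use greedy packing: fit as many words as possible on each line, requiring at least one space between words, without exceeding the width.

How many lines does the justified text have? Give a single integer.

Answer: 7

Derivation:
Line 1: ['from', 'were', 'spoon', 'owl'] (min_width=19, slack=2)
Line 2: ['cup', 'purple', 'large'] (min_width=16, slack=5)
Line 3: ['morning', 'butter', 'metal'] (min_width=20, slack=1)
Line 4: ['cold', 'fire', 'open', 'was'] (min_width=18, slack=3)
Line 5: ['ocean', 'moon', 'take'] (min_width=15, slack=6)
Line 6: ['triangle', 'telescope'] (min_width=18, slack=3)
Line 7: ['ocean'] (min_width=5, slack=16)
Total lines: 7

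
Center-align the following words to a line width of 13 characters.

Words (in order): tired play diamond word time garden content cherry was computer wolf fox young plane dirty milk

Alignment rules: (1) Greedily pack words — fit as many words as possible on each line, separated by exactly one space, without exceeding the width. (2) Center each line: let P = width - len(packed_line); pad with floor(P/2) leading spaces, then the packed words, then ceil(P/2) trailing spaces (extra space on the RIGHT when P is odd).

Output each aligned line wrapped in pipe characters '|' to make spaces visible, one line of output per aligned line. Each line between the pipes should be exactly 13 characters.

Line 1: ['tired', 'play'] (min_width=10, slack=3)
Line 2: ['diamond', 'word'] (min_width=12, slack=1)
Line 3: ['time', 'garden'] (min_width=11, slack=2)
Line 4: ['content'] (min_width=7, slack=6)
Line 5: ['cherry', 'was'] (min_width=10, slack=3)
Line 6: ['computer', 'wolf'] (min_width=13, slack=0)
Line 7: ['fox', 'young'] (min_width=9, slack=4)
Line 8: ['plane', 'dirty'] (min_width=11, slack=2)
Line 9: ['milk'] (min_width=4, slack=9)

Answer: | tired play  |
|diamond word |
| time garden |
|   content   |
| cherry was  |
|computer wolf|
|  fox young  |
| plane dirty |
|    milk     |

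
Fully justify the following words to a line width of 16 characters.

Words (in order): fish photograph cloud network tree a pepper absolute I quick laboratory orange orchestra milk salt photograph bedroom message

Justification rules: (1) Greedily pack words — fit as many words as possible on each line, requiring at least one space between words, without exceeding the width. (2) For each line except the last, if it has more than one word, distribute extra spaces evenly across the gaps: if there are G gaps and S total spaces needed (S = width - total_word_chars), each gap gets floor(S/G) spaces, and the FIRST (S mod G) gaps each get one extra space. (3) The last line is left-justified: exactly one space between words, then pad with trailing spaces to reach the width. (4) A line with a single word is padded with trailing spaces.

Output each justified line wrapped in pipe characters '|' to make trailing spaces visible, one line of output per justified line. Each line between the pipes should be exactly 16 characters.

Answer: |fish  photograph|
|cloud    network|
|tree   a  pepper|
|absolute I quick|
|laboratory      |
|orange orchestra|
|milk        salt|
|photograph      |
|bedroom message |

Derivation:
Line 1: ['fish', 'photograph'] (min_width=15, slack=1)
Line 2: ['cloud', 'network'] (min_width=13, slack=3)
Line 3: ['tree', 'a', 'pepper'] (min_width=13, slack=3)
Line 4: ['absolute', 'I', 'quick'] (min_width=16, slack=0)
Line 5: ['laboratory'] (min_width=10, slack=6)
Line 6: ['orange', 'orchestra'] (min_width=16, slack=0)
Line 7: ['milk', 'salt'] (min_width=9, slack=7)
Line 8: ['photograph'] (min_width=10, slack=6)
Line 9: ['bedroom', 'message'] (min_width=15, slack=1)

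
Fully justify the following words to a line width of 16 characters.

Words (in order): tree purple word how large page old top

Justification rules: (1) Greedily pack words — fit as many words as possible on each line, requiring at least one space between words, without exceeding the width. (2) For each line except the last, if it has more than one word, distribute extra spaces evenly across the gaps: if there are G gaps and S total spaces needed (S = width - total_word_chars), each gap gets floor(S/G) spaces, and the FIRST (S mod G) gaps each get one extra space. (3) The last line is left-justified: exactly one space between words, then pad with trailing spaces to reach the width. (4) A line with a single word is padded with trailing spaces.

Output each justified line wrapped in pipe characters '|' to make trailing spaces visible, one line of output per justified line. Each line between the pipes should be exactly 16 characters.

Line 1: ['tree', 'purple', 'word'] (min_width=16, slack=0)
Line 2: ['how', 'large', 'page'] (min_width=14, slack=2)
Line 3: ['old', 'top'] (min_width=7, slack=9)

Answer: |tree purple word|
|how  large  page|
|old top         |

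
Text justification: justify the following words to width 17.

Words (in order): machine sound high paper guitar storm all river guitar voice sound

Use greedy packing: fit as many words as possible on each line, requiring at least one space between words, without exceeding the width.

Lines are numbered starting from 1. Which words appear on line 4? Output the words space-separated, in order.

Line 1: ['machine', 'sound'] (min_width=13, slack=4)
Line 2: ['high', 'paper', 'guitar'] (min_width=17, slack=0)
Line 3: ['storm', 'all', 'river'] (min_width=15, slack=2)
Line 4: ['guitar', 'voice'] (min_width=12, slack=5)
Line 5: ['sound'] (min_width=5, slack=12)

Answer: guitar voice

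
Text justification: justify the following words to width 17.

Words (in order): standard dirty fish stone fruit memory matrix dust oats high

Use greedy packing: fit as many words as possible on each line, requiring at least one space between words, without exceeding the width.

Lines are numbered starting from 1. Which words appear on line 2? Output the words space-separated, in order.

Line 1: ['standard', 'dirty'] (min_width=14, slack=3)
Line 2: ['fish', 'stone', 'fruit'] (min_width=16, slack=1)
Line 3: ['memory', 'matrix'] (min_width=13, slack=4)
Line 4: ['dust', 'oats', 'high'] (min_width=14, slack=3)

Answer: fish stone fruit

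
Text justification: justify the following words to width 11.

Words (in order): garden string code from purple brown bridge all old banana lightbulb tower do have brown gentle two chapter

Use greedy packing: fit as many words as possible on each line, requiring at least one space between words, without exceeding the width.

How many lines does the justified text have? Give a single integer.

Answer: 11

Derivation:
Line 1: ['garden'] (min_width=6, slack=5)
Line 2: ['string', 'code'] (min_width=11, slack=0)
Line 3: ['from', 'purple'] (min_width=11, slack=0)
Line 4: ['brown'] (min_width=5, slack=6)
Line 5: ['bridge', 'all'] (min_width=10, slack=1)
Line 6: ['old', 'banana'] (min_width=10, slack=1)
Line 7: ['lightbulb'] (min_width=9, slack=2)
Line 8: ['tower', 'do'] (min_width=8, slack=3)
Line 9: ['have', 'brown'] (min_width=10, slack=1)
Line 10: ['gentle', 'two'] (min_width=10, slack=1)
Line 11: ['chapter'] (min_width=7, slack=4)
Total lines: 11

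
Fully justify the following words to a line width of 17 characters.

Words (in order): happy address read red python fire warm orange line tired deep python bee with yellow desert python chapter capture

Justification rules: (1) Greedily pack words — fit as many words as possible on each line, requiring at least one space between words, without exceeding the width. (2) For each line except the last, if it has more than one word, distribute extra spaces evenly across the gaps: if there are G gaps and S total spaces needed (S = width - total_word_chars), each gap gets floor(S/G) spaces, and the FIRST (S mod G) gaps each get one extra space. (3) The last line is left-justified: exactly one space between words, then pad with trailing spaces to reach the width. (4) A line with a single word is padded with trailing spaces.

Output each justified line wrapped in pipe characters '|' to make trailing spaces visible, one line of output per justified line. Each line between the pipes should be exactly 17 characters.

Line 1: ['happy', 'address'] (min_width=13, slack=4)
Line 2: ['read', 'red', 'python'] (min_width=15, slack=2)
Line 3: ['fire', 'warm', 'orange'] (min_width=16, slack=1)
Line 4: ['line', 'tired', 'deep'] (min_width=15, slack=2)
Line 5: ['python', 'bee', 'with'] (min_width=15, slack=2)
Line 6: ['yellow', 'desert'] (min_width=13, slack=4)
Line 7: ['python', 'chapter'] (min_width=14, slack=3)
Line 8: ['capture'] (min_width=7, slack=10)

Answer: |happy     address|
|read  red  python|
|fire  warm orange|
|line  tired  deep|
|python  bee  with|
|yellow     desert|
|python    chapter|
|capture          |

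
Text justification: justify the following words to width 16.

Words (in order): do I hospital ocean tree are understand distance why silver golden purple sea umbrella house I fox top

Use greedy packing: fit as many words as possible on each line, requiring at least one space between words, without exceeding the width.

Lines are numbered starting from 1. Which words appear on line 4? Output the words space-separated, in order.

Answer: distance why

Derivation:
Line 1: ['do', 'I', 'hospital'] (min_width=13, slack=3)
Line 2: ['ocean', 'tree', 'are'] (min_width=14, slack=2)
Line 3: ['understand'] (min_width=10, slack=6)
Line 4: ['distance', 'why'] (min_width=12, slack=4)
Line 5: ['silver', 'golden'] (min_width=13, slack=3)
Line 6: ['purple', 'sea'] (min_width=10, slack=6)
Line 7: ['umbrella', 'house', 'I'] (min_width=16, slack=0)
Line 8: ['fox', 'top'] (min_width=7, slack=9)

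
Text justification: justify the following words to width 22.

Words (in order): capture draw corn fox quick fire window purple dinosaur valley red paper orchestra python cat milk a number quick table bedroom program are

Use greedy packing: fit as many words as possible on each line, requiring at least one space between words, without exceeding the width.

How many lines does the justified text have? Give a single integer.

Line 1: ['capture', 'draw', 'corn', 'fox'] (min_width=21, slack=1)
Line 2: ['quick', 'fire', 'window'] (min_width=17, slack=5)
Line 3: ['purple', 'dinosaur', 'valley'] (min_width=22, slack=0)
Line 4: ['red', 'paper', 'orchestra'] (min_width=19, slack=3)
Line 5: ['python', 'cat', 'milk', 'a'] (min_width=17, slack=5)
Line 6: ['number', 'quick', 'table'] (min_width=18, slack=4)
Line 7: ['bedroom', 'program', 'are'] (min_width=19, slack=3)
Total lines: 7

Answer: 7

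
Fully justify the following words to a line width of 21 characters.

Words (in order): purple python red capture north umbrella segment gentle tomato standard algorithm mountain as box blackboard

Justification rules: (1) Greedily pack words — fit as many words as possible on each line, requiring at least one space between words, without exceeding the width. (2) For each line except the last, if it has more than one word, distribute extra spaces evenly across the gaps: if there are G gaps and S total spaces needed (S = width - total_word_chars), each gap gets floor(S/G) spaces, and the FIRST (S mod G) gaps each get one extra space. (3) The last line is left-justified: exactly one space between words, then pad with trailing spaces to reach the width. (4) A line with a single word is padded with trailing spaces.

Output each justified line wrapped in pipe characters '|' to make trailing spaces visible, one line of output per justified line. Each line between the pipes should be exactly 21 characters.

Answer: |purple   python   red|
|capture         north|
|umbrella      segment|
|gentle         tomato|
|standard    algorithm|
|mountain    as    box|
|blackboard           |

Derivation:
Line 1: ['purple', 'python', 'red'] (min_width=17, slack=4)
Line 2: ['capture', 'north'] (min_width=13, slack=8)
Line 3: ['umbrella', 'segment'] (min_width=16, slack=5)
Line 4: ['gentle', 'tomato'] (min_width=13, slack=8)
Line 5: ['standard', 'algorithm'] (min_width=18, slack=3)
Line 6: ['mountain', 'as', 'box'] (min_width=15, slack=6)
Line 7: ['blackboard'] (min_width=10, slack=11)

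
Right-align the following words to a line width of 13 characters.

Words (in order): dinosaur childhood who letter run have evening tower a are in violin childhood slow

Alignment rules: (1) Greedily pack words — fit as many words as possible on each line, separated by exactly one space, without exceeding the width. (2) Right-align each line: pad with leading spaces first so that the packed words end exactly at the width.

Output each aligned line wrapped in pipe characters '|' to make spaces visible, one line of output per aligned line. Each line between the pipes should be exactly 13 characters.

Line 1: ['dinosaur'] (min_width=8, slack=5)
Line 2: ['childhood', 'who'] (min_width=13, slack=0)
Line 3: ['letter', 'run'] (min_width=10, slack=3)
Line 4: ['have', 'evening'] (min_width=12, slack=1)
Line 5: ['tower', 'a', 'are'] (min_width=11, slack=2)
Line 6: ['in', 'violin'] (min_width=9, slack=4)
Line 7: ['childhood'] (min_width=9, slack=4)
Line 8: ['slow'] (min_width=4, slack=9)

Answer: |     dinosaur|
|childhood who|
|   letter run|
| have evening|
|  tower a are|
|    in violin|
|    childhood|
|         slow|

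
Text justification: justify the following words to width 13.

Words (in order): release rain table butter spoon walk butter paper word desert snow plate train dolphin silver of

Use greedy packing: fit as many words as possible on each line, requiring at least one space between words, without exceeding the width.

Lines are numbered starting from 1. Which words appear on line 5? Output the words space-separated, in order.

Answer: word desert

Derivation:
Line 1: ['release', 'rain'] (min_width=12, slack=1)
Line 2: ['table', 'butter'] (min_width=12, slack=1)
Line 3: ['spoon', 'walk'] (min_width=10, slack=3)
Line 4: ['butter', 'paper'] (min_width=12, slack=1)
Line 5: ['word', 'desert'] (min_width=11, slack=2)
Line 6: ['snow', 'plate'] (min_width=10, slack=3)
Line 7: ['train', 'dolphin'] (min_width=13, slack=0)
Line 8: ['silver', 'of'] (min_width=9, slack=4)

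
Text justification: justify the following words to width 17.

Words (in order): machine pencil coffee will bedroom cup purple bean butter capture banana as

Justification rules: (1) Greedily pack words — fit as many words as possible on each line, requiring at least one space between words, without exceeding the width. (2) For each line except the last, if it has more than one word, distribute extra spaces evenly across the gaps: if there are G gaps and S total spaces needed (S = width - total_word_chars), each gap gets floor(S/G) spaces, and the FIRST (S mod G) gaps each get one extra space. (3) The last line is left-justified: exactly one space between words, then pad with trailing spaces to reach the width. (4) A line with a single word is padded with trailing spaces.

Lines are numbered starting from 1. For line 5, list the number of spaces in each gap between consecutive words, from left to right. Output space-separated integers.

Answer: 4

Derivation:
Line 1: ['machine', 'pencil'] (min_width=14, slack=3)
Line 2: ['coffee', 'will'] (min_width=11, slack=6)
Line 3: ['bedroom', 'cup'] (min_width=11, slack=6)
Line 4: ['purple', 'bean'] (min_width=11, slack=6)
Line 5: ['butter', 'capture'] (min_width=14, slack=3)
Line 6: ['banana', 'as'] (min_width=9, slack=8)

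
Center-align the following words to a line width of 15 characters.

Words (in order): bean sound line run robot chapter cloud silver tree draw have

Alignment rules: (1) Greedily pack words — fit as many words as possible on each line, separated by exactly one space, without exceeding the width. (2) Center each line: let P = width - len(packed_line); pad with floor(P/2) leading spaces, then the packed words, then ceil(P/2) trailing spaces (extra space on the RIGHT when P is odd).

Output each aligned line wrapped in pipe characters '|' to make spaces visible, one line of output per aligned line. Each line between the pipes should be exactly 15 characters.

Answer: |bean sound line|
|   run robot   |
| chapter cloud |
|  silver tree  |
|   draw have   |

Derivation:
Line 1: ['bean', 'sound', 'line'] (min_width=15, slack=0)
Line 2: ['run', 'robot'] (min_width=9, slack=6)
Line 3: ['chapter', 'cloud'] (min_width=13, slack=2)
Line 4: ['silver', 'tree'] (min_width=11, slack=4)
Line 5: ['draw', 'have'] (min_width=9, slack=6)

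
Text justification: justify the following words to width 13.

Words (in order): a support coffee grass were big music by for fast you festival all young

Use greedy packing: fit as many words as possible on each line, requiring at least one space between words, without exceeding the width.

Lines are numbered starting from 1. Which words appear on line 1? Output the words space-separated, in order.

Line 1: ['a', 'support'] (min_width=9, slack=4)
Line 2: ['coffee', 'grass'] (min_width=12, slack=1)
Line 3: ['were', 'big'] (min_width=8, slack=5)
Line 4: ['music', 'by', 'for'] (min_width=12, slack=1)
Line 5: ['fast', 'you'] (min_width=8, slack=5)
Line 6: ['festival', 'all'] (min_width=12, slack=1)
Line 7: ['young'] (min_width=5, slack=8)

Answer: a support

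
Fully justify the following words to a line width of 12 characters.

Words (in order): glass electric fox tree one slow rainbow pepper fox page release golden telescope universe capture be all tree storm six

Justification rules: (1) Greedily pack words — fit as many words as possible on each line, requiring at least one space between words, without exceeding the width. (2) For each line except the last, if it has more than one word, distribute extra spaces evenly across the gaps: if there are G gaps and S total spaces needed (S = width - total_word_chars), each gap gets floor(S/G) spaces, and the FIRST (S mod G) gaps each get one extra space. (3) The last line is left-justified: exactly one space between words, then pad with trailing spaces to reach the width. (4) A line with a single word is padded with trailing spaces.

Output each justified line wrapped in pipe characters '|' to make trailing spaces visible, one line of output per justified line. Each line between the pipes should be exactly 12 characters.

Answer: |glass       |
|electric fox|
|tree     one|
|slow rainbow|
|pepper   fox|
|page release|
|golden      |
|telescope   |
|universe    |
|capture   be|
|all     tree|
|storm six   |

Derivation:
Line 1: ['glass'] (min_width=5, slack=7)
Line 2: ['electric', 'fox'] (min_width=12, slack=0)
Line 3: ['tree', 'one'] (min_width=8, slack=4)
Line 4: ['slow', 'rainbow'] (min_width=12, slack=0)
Line 5: ['pepper', 'fox'] (min_width=10, slack=2)
Line 6: ['page', 'release'] (min_width=12, slack=0)
Line 7: ['golden'] (min_width=6, slack=6)
Line 8: ['telescope'] (min_width=9, slack=3)
Line 9: ['universe'] (min_width=8, slack=4)
Line 10: ['capture', 'be'] (min_width=10, slack=2)
Line 11: ['all', 'tree'] (min_width=8, slack=4)
Line 12: ['storm', 'six'] (min_width=9, slack=3)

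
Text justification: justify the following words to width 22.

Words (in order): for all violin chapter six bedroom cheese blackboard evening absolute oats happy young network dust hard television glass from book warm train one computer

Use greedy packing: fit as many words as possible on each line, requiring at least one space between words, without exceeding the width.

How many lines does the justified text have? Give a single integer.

Answer: 8

Derivation:
Line 1: ['for', 'all', 'violin', 'chapter'] (min_width=22, slack=0)
Line 2: ['six', 'bedroom', 'cheese'] (min_width=18, slack=4)
Line 3: ['blackboard', 'evening'] (min_width=18, slack=4)
Line 4: ['absolute', 'oats', 'happy'] (min_width=19, slack=3)
Line 5: ['young', 'network', 'dust'] (min_width=18, slack=4)
Line 6: ['hard', 'television', 'glass'] (min_width=21, slack=1)
Line 7: ['from', 'book', 'warm', 'train'] (min_width=20, slack=2)
Line 8: ['one', 'computer'] (min_width=12, slack=10)
Total lines: 8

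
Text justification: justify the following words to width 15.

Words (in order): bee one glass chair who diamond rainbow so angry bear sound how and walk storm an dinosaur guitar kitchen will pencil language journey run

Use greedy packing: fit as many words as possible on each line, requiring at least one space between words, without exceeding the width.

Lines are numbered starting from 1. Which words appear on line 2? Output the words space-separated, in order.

Answer: chair who

Derivation:
Line 1: ['bee', 'one', 'glass'] (min_width=13, slack=2)
Line 2: ['chair', 'who'] (min_width=9, slack=6)
Line 3: ['diamond', 'rainbow'] (min_width=15, slack=0)
Line 4: ['so', 'angry', 'bear'] (min_width=13, slack=2)
Line 5: ['sound', 'how', 'and'] (min_width=13, slack=2)
Line 6: ['walk', 'storm', 'an'] (min_width=13, slack=2)
Line 7: ['dinosaur', 'guitar'] (min_width=15, slack=0)
Line 8: ['kitchen', 'will'] (min_width=12, slack=3)
Line 9: ['pencil', 'language'] (min_width=15, slack=0)
Line 10: ['journey', 'run'] (min_width=11, slack=4)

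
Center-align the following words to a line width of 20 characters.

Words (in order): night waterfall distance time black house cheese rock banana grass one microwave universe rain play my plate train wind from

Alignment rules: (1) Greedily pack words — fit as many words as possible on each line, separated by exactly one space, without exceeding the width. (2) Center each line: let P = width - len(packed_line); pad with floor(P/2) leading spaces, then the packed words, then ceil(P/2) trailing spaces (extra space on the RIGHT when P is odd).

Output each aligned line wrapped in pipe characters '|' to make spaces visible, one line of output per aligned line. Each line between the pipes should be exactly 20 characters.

Answer: |  night waterfall   |
|distance time black |
| house cheese rock  |
|  banana grass one  |
| microwave universe |
| rain play my plate |
|  train wind from   |

Derivation:
Line 1: ['night', 'waterfall'] (min_width=15, slack=5)
Line 2: ['distance', 'time', 'black'] (min_width=19, slack=1)
Line 3: ['house', 'cheese', 'rock'] (min_width=17, slack=3)
Line 4: ['banana', 'grass', 'one'] (min_width=16, slack=4)
Line 5: ['microwave', 'universe'] (min_width=18, slack=2)
Line 6: ['rain', 'play', 'my', 'plate'] (min_width=18, slack=2)
Line 7: ['train', 'wind', 'from'] (min_width=15, slack=5)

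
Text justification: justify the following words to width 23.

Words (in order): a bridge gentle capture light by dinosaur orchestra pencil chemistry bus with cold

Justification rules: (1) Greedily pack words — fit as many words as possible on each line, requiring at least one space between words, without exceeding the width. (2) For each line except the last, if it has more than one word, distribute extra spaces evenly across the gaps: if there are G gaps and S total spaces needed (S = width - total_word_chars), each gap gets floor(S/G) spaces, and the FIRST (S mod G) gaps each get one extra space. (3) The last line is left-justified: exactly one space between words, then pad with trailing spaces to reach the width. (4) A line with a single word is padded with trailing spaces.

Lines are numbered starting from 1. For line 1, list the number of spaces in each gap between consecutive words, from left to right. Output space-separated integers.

Line 1: ['a', 'bridge', 'gentle', 'capture'] (min_width=23, slack=0)
Line 2: ['light', 'by', 'dinosaur'] (min_width=17, slack=6)
Line 3: ['orchestra', 'pencil'] (min_width=16, slack=7)
Line 4: ['chemistry', 'bus', 'with', 'cold'] (min_width=23, slack=0)

Answer: 1 1 1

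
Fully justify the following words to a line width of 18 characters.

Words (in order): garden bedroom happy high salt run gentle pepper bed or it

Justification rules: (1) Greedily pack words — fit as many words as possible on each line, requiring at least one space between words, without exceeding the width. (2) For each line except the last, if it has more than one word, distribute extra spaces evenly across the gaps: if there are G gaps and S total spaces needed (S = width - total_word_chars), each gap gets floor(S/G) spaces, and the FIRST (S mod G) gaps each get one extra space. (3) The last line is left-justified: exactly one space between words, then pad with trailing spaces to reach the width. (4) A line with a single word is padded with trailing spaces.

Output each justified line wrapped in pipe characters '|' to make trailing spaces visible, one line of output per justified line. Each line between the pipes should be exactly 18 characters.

Answer: |garden     bedroom|
|happy   high  salt|
|run  gentle pepper|
|bed or it         |

Derivation:
Line 1: ['garden', 'bedroom'] (min_width=14, slack=4)
Line 2: ['happy', 'high', 'salt'] (min_width=15, slack=3)
Line 3: ['run', 'gentle', 'pepper'] (min_width=17, slack=1)
Line 4: ['bed', 'or', 'it'] (min_width=9, slack=9)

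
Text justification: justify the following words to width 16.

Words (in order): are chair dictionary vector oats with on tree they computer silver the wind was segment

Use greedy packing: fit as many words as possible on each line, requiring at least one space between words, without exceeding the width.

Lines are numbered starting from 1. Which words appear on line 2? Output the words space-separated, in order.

Answer: dictionary

Derivation:
Line 1: ['are', 'chair'] (min_width=9, slack=7)
Line 2: ['dictionary'] (min_width=10, slack=6)
Line 3: ['vector', 'oats', 'with'] (min_width=16, slack=0)
Line 4: ['on', 'tree', 'they'] (min_width=12, slack=4)
Line 5: ['computer', 'silver'] (min_width=15, slack=1)
Line 6: ['the', 'wind', 'was'] (min_width=12, slack=4)
Line 7: ['segment'] (min_width=7, slack=9)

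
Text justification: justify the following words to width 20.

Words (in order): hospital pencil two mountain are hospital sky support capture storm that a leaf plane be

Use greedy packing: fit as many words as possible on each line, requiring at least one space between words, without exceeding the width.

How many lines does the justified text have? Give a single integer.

Answer: 5

Derivation:
Line 1: ['hospital', 'pencil', 'two'] (min_width=19, slack=1)
Line 2: ['mountain', 'are'] (min_width=12, slack=8)
Line 3: ['hospital', 'sky', 'support'] (min_width=20, slack=0)
Line 4: ['capture', 'storm', 'that', 'a'] (min_width=20, slack=0)
Line 5: ['leaf', 'plane', 'be'] (min_width=13, slack=7)
Total lines: 5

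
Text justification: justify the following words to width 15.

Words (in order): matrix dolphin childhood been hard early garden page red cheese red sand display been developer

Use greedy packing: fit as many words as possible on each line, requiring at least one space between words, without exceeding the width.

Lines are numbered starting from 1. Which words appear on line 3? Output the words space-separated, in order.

Answer: hard early

Derivation:
Line 1: ['matrix', 'dolphin'] (min_width=14, slack=1)
Line 2: ['childhood', 'been'] (min_width=14, slack=1)
Line 3: ['hard', 'early'] (min_width=10, slack=5)
Line 4: ['garden', 'page', 'red'] (min_width=15, slack=0)
Line 5: ['cheese', 'red', 'sand'] (min_width=15, slack=0)
Line 6: ['display', 'been'] (min_width=12, slack=3)
Line 7: ['developer'] (min_width=9, slack=6)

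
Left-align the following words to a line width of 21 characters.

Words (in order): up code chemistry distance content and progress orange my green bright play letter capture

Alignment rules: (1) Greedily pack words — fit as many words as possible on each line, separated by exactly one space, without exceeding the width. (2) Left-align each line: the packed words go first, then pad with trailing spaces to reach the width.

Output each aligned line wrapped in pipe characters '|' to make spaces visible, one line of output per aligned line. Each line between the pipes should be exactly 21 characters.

Line 1: ['up', 'code', 'chemistry'] (min_width=17, slack=4)
Line 2: ['distance', 'content', 'and'] (min_width=20, slack=1)
Line 3: ['progress', 'orange', 'my'] (min_width=18, slack=3)
Line 4: ['green', 'bright', 'play'] (min_width=17, slack=4)
Line 5: ['letter', 'capture'] (min_width=14, slack=7)

Answer: |up code chemistry    |
|distance content and |
|progress orange my   |
|green bright play    |
|letter capture       |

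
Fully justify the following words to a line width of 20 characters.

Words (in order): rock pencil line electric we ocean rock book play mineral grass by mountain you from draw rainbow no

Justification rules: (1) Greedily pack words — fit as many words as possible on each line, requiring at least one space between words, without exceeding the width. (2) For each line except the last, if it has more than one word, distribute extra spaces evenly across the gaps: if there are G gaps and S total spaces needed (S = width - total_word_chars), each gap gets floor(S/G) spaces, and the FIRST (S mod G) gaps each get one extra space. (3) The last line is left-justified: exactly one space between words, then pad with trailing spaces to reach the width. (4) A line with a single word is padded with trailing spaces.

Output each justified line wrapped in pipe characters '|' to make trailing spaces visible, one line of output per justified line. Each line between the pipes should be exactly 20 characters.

Line 1: ['rock', 'pencil', 'line'] (min_width=16, slack=4)
Line 2: ['electric', 'we', 'ocean'] (min_width=17, slack=3)
Line 3: ['rock', 'book', 'play'] (min_width=14, slack=6)
Line 4: ['mineral', 'grass', 'by'] (min_width=16, slack=4)
Line 5: ['mountain', 'you', 'from'] (min_width=17, slack=3)
Line 6: ['draw', 'rainbow', 'no'] (min_width=15, slack=5)

Answer: |rock   pencil   line|
|electric   we  ocean|
|rock    book    play|
|mineral   grass   by|
|mountain   you  from|
|draw rainbow no     |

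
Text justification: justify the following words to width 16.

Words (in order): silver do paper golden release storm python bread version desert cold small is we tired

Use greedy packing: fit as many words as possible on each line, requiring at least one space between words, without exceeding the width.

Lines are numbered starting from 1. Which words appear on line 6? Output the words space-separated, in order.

Line 1: ['silver', 'do', 'paper'] (min_width=15, slack=1)
Line 2: ['golden', 'release'] (min_width=14, slack=2)
Line 3: ['storm', 'python'] (min_width=12, slack=4)
Line 4: ['bread', 'version'] (min_width=13, slack=3)
Line 5: ['desert', 'cold'] (min_width=11, slack=5)
Line 6: ['small', 'is', 'we'] (min_width=11, slack=5)
Line 7: ['tired'] (min_width=5, slack=11)

Answer: small is we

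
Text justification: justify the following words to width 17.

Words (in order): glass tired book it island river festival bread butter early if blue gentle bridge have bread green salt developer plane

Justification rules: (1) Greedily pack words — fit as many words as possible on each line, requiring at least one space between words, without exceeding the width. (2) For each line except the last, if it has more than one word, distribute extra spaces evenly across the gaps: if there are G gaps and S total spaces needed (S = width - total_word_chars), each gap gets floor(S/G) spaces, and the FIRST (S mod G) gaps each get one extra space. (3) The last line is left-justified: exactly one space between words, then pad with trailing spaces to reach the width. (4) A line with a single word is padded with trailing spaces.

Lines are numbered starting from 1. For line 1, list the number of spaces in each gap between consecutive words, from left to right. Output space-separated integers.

Line 1: ['glass', 'tired', 'book'] (min_width=16, slack=1)
Line 2: ['it', 'island', 'river'] (min_width=15, slack=2)
Line 3: ['festival', 'bread'] (min_width=14, slack=3)
Line 4: ['butter', 'early', 'if'] (min_width=15, slack=2)
Line 5: ['blue', 'gentle'] (min_width=11, slack=6)
Line 6: ['bridge', 'have', 'bread'] (min_width=17, slack=0)
Line 7: ['green', 'salt'] (min_width=10, slack=7)
Line 8: ['developer', 'plane'] (min_width=15, slack=2)

Answer: 2 1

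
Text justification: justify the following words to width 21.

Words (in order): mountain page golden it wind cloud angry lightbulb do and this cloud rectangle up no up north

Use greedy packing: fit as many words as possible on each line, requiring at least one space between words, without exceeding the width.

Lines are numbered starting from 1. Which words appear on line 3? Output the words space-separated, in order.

Answer: lightbulb do and this

Derivation:
Line 1: ['mountain', 'page', 'golden'] (min_width=20, slack=1)
Line 2: ['it', 'wind', 'cloud', 'angry'] (min_width=19, slack=2)
Line 3: ['lightbulb', 'do', 'and', 'this'] (min_width=21, slack=0)
Line 4: ['cloud', 'rectangle', 'up', 'no'] (min_width=21, slack=0)
Line 5: ['up', 'north'] (min_width=8, slack=13)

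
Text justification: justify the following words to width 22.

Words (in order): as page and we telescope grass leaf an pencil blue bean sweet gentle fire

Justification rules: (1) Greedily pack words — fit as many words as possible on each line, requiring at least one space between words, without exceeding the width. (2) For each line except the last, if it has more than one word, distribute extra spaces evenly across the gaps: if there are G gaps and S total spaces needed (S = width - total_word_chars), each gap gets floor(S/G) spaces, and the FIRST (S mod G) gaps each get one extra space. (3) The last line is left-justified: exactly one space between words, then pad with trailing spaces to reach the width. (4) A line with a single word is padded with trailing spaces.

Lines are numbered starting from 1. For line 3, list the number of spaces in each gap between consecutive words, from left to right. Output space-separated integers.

Line 1: ['as', 'page', 'and', 'we'] (min_width=14, slack=8)
Line 2: ['telescope', 'grass', 'leaf'] (min_width=20, slack=2)
Line 3: ['an', 'pencil', 'blue', 'bean'] (min_width=19, slack=3)
Line 4: ['sweet', 'gentle', 'fire'] (min_width=17, slack=5)

Answer: 2 2 2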